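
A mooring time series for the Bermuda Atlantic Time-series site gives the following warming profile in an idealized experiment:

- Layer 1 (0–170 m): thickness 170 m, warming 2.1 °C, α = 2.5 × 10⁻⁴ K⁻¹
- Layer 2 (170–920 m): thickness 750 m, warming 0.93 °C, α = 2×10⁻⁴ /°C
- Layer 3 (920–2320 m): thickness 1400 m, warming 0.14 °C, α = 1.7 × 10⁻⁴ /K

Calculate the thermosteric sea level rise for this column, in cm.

2.1 × 170 × 2.5×10⁻⁴ = 0.08925 m
Layer 2: 750 × 0.93 × 2×10⁻⁴ = 0.13950 m
1.7×10⁻⁴ × 1400 × 0.14 = 0.03332 m
Δh = 0.08925 + 0.13950 + 0.03332 = 0.26207 m ≈ 26.2 cm

26.2 cm of thermosteric rise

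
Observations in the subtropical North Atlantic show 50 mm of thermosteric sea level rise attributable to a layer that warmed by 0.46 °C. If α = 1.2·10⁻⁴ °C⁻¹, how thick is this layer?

H = Δh/(αΔT) = 0.05 / (1.2×10⁻⁴ × 0.46) ≈ 905.8 m

H ≈ 906 m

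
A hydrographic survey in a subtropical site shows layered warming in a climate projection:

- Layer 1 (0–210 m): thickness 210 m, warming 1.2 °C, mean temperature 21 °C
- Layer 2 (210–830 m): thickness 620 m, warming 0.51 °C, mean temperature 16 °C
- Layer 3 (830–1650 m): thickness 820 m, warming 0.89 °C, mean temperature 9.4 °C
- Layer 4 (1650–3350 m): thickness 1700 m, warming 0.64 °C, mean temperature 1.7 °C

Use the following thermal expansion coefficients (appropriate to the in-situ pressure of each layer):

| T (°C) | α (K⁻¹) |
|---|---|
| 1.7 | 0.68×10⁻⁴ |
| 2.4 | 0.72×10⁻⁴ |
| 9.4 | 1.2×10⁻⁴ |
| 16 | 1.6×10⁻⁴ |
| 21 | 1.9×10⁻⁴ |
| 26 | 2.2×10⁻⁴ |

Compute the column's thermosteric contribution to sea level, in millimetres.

Layer 1 at 21 °C → α = 1.9×10⁻⁴ K⁻¹
Layer 2 at 16 °C → α = 1.6×10⁻⁴ K⁻¹
Layer 3 at 9.4 °C → α = 1.2×10⁻⁴ K⁻¹
Layer 4 at 1.7 °C → α = 0.68×10⁻⁴ K⁻¹
Layer 1: 1.9×10⁻⁴ × 1.2 × 210 = 0.04788 m
Layer 2: 620 × 0.51 × 1.6×10⁻⁴ = 0.050592 m
0.89 × 1.2×10⁻⁴ × 820 = 0.087576 m
Layer 4: 0.64 × 1700 × 0.68×10⁻⁴ = 0.073984 m
Δh = 0.04788 + 0.050592 + 0.087576 + 0.073984 = 0.260032 m

Δh = 260 mm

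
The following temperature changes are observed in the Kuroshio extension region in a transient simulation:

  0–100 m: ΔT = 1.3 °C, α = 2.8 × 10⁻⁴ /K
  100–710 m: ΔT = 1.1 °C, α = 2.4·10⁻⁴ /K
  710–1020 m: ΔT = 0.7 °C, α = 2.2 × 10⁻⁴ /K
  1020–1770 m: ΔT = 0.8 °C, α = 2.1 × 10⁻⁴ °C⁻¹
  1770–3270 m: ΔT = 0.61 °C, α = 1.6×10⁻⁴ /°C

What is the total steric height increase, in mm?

0–100 m: 2.8×10⁻⁴ × 100 × 1.3 = 0.03640 m
100–710 m: 1.1 × 610 × 2.4×10⁻⁴ = 0.16104 m
Layer 3: 2.2×10⁻⁴ × 310 × 0.7 = 0.04774 m
750 × 2.1×10⁻⁴ × 0.8 = 0.12600 m
Layer 5: 1.6×10⁻⁴ × 1500 × 0.61 = 0.14640 m
Δh = 0.03640 + 0.16104 + 0.04774 + 0.12600 + 0.14640 = 0.51758 m

Δh = 518 mm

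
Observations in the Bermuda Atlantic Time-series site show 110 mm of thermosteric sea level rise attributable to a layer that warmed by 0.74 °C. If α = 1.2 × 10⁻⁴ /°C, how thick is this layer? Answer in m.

1200 m

H = Δh/(αΔT) = 0.11 / (1.2×10⁻⁴ × 0.74) ≈ 1239 m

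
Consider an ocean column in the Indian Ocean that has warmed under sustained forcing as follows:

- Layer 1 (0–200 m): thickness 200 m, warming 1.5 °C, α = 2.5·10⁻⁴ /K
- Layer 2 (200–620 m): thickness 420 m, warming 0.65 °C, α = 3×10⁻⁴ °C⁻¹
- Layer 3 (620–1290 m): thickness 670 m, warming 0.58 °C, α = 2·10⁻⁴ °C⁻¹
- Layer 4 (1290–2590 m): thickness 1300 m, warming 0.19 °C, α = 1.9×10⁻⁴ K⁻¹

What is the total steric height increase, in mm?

Δh ≈ 282 mm

0–200 m: 2.5×10⁻⁴ × 200 × 1.5 = 0.07500 m
0.65 × 3×10⁻⁴ × 420 = 0.08190 m
Layer 3: 0.58 × 670 × 2×10⁻⁴ = 0.07772 m
0.19 × 1300 × 1.9×10⁻⁴ = 0.04693 m
Δh = 0.07500 + 0.08190 + 0.07772 + 0.04693 = 0.28155 m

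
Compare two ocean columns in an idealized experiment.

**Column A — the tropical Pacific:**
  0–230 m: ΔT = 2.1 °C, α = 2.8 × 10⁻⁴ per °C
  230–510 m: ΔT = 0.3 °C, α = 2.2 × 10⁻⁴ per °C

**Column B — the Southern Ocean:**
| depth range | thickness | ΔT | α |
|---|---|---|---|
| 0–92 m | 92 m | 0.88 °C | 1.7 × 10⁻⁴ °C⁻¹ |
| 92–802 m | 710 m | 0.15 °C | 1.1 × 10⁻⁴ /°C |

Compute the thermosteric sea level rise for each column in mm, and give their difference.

Δh_A ≈ 150 mm, Δh_B ≈ 25 mm; difference ≈ 130 mm

A 230 × 2.1 × 2.8×10⁻⁴ = 0.13524 m
A 2.2×10⁻⁴ × 280 × 0.3 = 0.01848 m
A total: 0.15372 m
B 0.88 × 92 × 1.7×10⁻⁴ = 0.0137632 m
B 710 × 1.1×10⁻⁴ × 0.15 = 0.011715 m
B total: 0.0254782 m
Difference: 0.15372 − 0.0254782 = 0.1282418 m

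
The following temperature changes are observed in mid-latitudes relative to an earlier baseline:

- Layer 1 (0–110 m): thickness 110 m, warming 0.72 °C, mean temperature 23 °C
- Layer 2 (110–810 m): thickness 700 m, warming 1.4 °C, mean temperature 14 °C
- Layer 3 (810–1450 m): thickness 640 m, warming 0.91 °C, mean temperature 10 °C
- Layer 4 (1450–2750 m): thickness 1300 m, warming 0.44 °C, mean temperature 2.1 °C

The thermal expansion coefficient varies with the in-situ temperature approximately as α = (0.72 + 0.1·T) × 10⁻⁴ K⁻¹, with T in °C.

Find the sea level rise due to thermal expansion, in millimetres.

Δh ≈ 390 mm

Layer 1: α = (0.72 + 0.1×23)×10⁻⁴ = 3.02×10⁻⁴ K⁻¹
Layer 2: α = (0.72 + 0.1×14)×10⁻⁴ = 2.12×10⁻⁴ K⁻¹
Layer 3: α = (0.72 + 0.1×10)×10⁻⁴ = 1.72×10⁻⁴ K⁻¹
Layer 4: α = (0.72 + 0.1×2.1)×10⁻⁴ = 0.93×10⁻⁴ K⁻¹
0.72 × 110 × 3.02×10⁻⁴ = 0.0239184 m
110–810 m: 2.12×10⁻⁴ × 700 × 1.4 = 0.20776 m
Layer 3: 640 × 0.91 × 1.72×10⁻⁴ = 0.1001728 m
1450–2750 m: 0.93×10⁻⁴ × 0.44 × 1300 = 0.053196 m
Δh = 0.0239184 + 0.20776 + 0.1001728 + 0.053196 = 0.3850472 m ≈ 390 mm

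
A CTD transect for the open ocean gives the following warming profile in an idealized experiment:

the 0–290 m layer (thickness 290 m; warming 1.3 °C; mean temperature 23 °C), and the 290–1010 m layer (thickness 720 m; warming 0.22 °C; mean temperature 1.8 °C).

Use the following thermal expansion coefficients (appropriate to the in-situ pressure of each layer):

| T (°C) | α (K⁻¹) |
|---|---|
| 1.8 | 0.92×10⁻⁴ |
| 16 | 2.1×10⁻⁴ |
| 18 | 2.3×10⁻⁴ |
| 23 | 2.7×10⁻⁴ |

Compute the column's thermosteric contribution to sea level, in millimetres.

Δh = 120 mm

Layer 1 at 23 °C → α = 2.7×10⁻⁴ K⁻¹
Layer 2 at 1.8 °C → α = 0.92×10⁻⁴ K⁻¹
Layer 1: 290 × 1.3 × 2.7×10⁻⁴ = 0.10179 m
290–1010 m: 720 × 0.92×10⁻⁴ × 0.22 = 0.0145728 m
Δh = 0.10179 + 0.0145728 = 0.1163628 m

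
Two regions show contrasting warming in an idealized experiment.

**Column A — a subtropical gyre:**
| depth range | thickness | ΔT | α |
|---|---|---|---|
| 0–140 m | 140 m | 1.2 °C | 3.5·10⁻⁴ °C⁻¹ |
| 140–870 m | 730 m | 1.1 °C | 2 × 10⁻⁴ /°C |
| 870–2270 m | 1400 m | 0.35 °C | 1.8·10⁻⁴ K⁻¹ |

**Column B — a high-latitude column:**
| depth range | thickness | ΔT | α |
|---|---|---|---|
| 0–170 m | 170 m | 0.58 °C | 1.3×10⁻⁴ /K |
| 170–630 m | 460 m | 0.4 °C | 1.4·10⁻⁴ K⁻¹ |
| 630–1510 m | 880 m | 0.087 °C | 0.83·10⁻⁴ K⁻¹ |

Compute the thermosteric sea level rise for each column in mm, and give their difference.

A: 310 mm; B: 45 mm; difference 260 mm

A 140 × 1.2 × 3.5×10⁻⁴ = 0.05880 m
A 2×10⁻⁴ × 1.1 × 730 = 0.16060 m
A 1400 × 0.35 × 1.8×10⁻⁴ = 0.08820 m
A total: 0.30760 m
B 0–170 m: 1.3×10⁻⁴ × 170 × 0.58 = 0.012818 m
B 460 × 0.4 × 1.4×10⁻⁴ = 0.02576 m
B 630–1510 m: 0.087 × 880 × 0.83×10⁻⁴ = 0.00635448 m
B total: 0.04493248 m
Difference: 0.30760 − 0.04493248 = 0.26266752 m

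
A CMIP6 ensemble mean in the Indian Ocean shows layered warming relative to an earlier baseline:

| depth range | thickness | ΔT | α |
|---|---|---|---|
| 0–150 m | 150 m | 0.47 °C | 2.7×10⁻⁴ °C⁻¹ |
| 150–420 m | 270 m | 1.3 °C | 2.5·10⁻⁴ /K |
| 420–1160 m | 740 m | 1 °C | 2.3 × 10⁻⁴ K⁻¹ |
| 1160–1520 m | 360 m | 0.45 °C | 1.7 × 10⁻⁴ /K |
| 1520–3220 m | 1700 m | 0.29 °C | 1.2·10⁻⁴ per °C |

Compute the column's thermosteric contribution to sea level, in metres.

150 × 0.47 × 2.7×10⁻⁴ = 0.019035 m
150–420 m: 1.3 × 270 × 2.5×10⁻⁴ = 0.08775 m
2.3×10⁻⁴ × 740 × 1 = 0.17020 m
1160–1520 m: 0.45 × 360 × 1.7×10⁻⁴ = 0.02754 m
1520–3220 m: 1700 × 1.2×10⁻⁴ × 0.29 = 0.05916 m
Δh = 0.019035 + 0.08775 + 0.17020 + 0.02754 + 0.05916 = 0.363685 m

about 0.364 m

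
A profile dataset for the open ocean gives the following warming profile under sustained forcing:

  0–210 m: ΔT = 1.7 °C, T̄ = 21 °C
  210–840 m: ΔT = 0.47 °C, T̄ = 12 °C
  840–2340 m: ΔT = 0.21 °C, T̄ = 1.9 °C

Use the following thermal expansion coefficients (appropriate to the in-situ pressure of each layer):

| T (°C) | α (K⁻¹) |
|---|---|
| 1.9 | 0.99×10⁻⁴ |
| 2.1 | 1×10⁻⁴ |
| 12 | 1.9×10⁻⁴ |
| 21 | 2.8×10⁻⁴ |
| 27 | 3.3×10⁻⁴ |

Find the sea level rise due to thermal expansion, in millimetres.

Δh = 187 mm

Layer 1 at 21 °C → α = 2.8×10⁻⁴ K⁻¹
Layer 2 at 12 °C → α = 1.9×10⁻⁴ K⁻¹
Layer 3 at 1.9 °C → α = 0.99×10⁻⁴ K⁻¹
Layer 1: 210 × 1.7 × 2.8×10⁻⁴ = 0.09996 m
210–840 m: 0.47 × 630 × 1.9×10⁻⁴ = 0.056259 m
Layer 3: 1500 × 0.21 × 0.99×10⁻⁴ = 0.031185 m
Δh = 0.09996 + 0.056259 + 0.031185 = 0.187404 m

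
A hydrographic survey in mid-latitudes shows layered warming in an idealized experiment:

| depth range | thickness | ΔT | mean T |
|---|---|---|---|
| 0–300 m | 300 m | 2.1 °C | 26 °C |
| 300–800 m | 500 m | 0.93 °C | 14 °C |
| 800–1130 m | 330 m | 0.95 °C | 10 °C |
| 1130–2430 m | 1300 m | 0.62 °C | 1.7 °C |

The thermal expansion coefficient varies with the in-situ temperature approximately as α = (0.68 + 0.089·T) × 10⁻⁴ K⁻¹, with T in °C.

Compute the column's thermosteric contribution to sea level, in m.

Layer 1: α = (0.68 + 0.089×26)×10⁻⁴ = 2.994×10⁻⁴ K⁻¹
Layer 2: α = (0.68 + 0.089×14)×10⁻⁴ = 1.926×10⁻⁴ K⁻¹
Layer 3: α = (0.68 + 0.089×10)×10⁻⁴ = 1.57×10⁻⁴ K⁻¹
Layer 4: α = (0.68 + 0.089×1.7)×10⁻⁴ = 0.8313×10⁻⁴ K⁻¹
Layer 1: 2.994×10⁻⁴ × 2.1 × 300 = 0.188622 m
500 × 0.93 × 1.926×10⁻⁴ = 0.089559 m
Layer 3: 330 × 0.95 × 1.57×10⁻⁴ = 0.0492195 m
1130–2430 m: 1300 × 0.62 × 0.8313×10⁻⁴ = 0.06700278 m
Δh = 0.188622 + 0.089559 + 0.0492195 + 0.06700278 = 0.39440328 m ≈ 0.394 m

0.394 m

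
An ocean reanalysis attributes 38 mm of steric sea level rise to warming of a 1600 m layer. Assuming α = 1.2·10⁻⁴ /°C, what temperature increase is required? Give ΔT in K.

ΔT = Δh/(αH) = 0.038 / (1.2×10⁻⁴ × 1600) ≈ 0.1979 K

about 0.198 K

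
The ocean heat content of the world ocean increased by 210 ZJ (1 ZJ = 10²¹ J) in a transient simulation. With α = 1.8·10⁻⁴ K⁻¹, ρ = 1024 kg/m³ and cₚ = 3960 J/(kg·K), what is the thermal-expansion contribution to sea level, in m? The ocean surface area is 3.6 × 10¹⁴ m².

0.0259 m of thermosteric rise

Per unit area: Q = 210×10²¹ / (3.6×10¹⁴) ≈ 5.833×10⁸ J/m²
Δh = αQ/(ρcₚ) = 1.8×10⁻⁴ × 5.833×10⁸ / (1024 × 3960) ≈ 0.025892 m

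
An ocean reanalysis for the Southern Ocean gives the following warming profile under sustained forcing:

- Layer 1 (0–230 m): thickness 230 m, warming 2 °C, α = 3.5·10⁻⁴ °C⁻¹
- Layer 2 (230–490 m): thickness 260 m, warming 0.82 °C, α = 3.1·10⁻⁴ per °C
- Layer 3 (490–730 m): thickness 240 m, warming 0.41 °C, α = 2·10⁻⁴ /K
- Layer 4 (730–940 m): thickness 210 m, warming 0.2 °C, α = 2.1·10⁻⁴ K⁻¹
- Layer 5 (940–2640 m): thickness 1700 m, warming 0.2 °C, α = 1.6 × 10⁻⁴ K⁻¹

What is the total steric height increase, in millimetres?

310 mm

0–230 m: 230 × 2 × 3.5×10⁻⁴ = 0.16100 m
Layer 2: 0.82 × 260 × 3.1×10⁻⁴ = 0.066092 m
490–730 m: 2×10⁻⁴ × 240 × 0.41 = 0.01968 m
Layer 4: 2.1×10⁻⁴ × 210 × 0.2 = 0.00882 m
940–2640 m: 1700 × 1.6×10⁻⁴ × 0.2 = 0.05440 m
Δh = 0.16100 + 0.066092 + 0.01968 + 0.00882 + 0.05440 = 0.309992 m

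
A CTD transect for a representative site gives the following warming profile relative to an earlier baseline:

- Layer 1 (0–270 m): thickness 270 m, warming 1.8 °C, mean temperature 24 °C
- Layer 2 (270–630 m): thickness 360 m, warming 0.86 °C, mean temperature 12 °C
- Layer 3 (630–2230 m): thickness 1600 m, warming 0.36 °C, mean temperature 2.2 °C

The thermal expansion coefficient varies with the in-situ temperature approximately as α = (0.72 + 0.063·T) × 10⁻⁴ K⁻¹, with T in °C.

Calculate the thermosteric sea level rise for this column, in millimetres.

Δh ≈ 204 mm

Layer 1: α = (0.72 + 0.063×24)×10⁻⁴ = 2.232×10⁻⁴ K⁻¹
Layer 2: α = (0.72 + 0.063×12)×10⁻⁴ = 1.476×10⁻⁴ K⁻¹
Layer 3: α = (0.72 + 0.063×2.2)×10⁻⁴ = 0.8586×10⁻⁴ K⁻¹
2.232×10⁻⁴ × 270 × 1.8 = 0.1084752 m
270–630 m: 0.86 × 360 × 1.476×10⁻⁴ = 0.04569696 m
Layer 3: 0.8586×10⁻⁴ × 0.36 × 1600 = 0.04945536 m
Δh = 0.1084752 + 0.04569696 + 0.04945536 = 0.20362752 m ≈ 204 mm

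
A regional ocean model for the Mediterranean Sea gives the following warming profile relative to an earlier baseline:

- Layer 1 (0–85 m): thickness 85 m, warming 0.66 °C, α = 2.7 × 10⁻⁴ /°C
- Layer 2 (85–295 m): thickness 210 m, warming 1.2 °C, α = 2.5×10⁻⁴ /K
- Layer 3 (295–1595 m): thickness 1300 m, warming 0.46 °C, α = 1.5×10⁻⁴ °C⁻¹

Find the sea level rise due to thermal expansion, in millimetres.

Layer 1: 2.7×10⁻⁴ × 85 × 0.66 = 0.015147 m
85–295 m: 1.2 × 2.5×10⁻⁴ × 210 = 0.06300 m
295–1595 m: 1300 × 0.46 × 1.5×10⁻⁴ = 0.08970 m
Δh = 0.015147 + 0.06300 + 0.08970 = 0.167847 m

168 mm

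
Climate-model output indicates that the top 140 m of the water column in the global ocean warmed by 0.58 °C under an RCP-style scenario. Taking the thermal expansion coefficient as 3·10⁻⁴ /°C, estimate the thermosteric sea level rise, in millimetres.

about 24.4 mm

Δh = αΔT·H = 3×10⁻⁴ × 0.58 × 140 = 0.02436 m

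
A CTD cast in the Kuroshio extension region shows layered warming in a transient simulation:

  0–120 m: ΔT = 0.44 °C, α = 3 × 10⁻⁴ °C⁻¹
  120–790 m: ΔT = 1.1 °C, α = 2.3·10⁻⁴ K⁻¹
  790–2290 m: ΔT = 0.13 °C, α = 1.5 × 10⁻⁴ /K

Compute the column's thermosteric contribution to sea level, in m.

3×10⁻⁴ × 0.44 × 120 = 0.01584 m
Layer 2: 670 × 2.3×10⁻⁴ × 1.1 = 0.16951 m
0.13 × 1.5×10⁻⁴ × 1500 = 0.02925 m
Δh = 0.01584 + 0.16951 + 0.02925 = 0.21460 m ≈ 0.215 m

Δh ≈ 0.215 m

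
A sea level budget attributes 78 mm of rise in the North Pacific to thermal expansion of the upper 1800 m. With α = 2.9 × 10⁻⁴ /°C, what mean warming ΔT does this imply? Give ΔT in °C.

0.149 °C

ΔT = Δh/(αH) = 0.078 / (2.9×10⁻⁴ × 1800) ≈ 0.1494 °C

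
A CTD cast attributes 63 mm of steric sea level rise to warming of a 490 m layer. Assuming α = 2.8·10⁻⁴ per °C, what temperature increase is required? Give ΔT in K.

ΔT = Δh/(αH) = 0.063 / (2.8×10⁻⁴ × 490) ≈ 0.4592 K

0.46 K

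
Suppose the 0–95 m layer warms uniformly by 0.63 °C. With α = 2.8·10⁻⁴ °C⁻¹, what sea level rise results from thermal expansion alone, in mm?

about 17 mm

Δh = αΔT·H = 2.8×10⁻⁴ × 0.63 × 95 = 0.016758 m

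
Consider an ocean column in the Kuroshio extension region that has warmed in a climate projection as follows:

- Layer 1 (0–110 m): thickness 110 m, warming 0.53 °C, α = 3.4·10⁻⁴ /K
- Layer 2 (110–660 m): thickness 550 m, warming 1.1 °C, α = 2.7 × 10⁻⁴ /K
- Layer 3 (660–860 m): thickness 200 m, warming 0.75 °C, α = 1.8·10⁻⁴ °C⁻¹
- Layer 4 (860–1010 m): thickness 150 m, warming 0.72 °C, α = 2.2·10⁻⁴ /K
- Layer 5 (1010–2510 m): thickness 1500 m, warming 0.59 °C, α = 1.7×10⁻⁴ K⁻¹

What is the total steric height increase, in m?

Δh ≈ 0.38 m

Layer 1: 0.53 × 110 × 3.4×10⁻⁴ = 0.019822 m
Layer 2: 2.7×10⁻⁴ × 550 × 1.1 = 0.16335 m
200 × 0.75 × 1.8×10⁻⁴ = 0.02700 m
0.72 × 150 × 2.2×10⁻⁴ = 0.02376 m
1010–2510 m: 0.59 × 1500 × 1.7×10⁻⁴ = 0.15045 m
Δh = 0.019822 + 0.16335 + 0.02700 + 0.02376 + 0.15045 = 0.384382 m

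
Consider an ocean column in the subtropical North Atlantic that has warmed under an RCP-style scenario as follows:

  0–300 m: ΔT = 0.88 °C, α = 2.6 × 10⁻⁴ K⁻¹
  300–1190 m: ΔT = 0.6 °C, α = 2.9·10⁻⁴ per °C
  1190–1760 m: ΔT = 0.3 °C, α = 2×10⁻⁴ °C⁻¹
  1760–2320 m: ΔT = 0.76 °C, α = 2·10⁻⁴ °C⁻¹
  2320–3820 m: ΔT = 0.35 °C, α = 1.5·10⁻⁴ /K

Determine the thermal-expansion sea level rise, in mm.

0.88 × 300 × 2.6×10⁻⁴ = 0.06864 m
0.6 × 890 × 2.9×10⁻⁴ = 0.15486 m
2×10⁻⁴ × 570 × 0.3 = 0.03420 m
1760–2320 m: 0.76 × 2×10⁻⁴ × 560 = 0.08512 m
1500 × 1.5×10⁻⁴ × 0.35 = 0.07875 m
Δh = 0.06864 + 0.15486 + 0.03420 + 0.08512 + 0.07875 = 0.42157 m ≈ 420 mm

420 mm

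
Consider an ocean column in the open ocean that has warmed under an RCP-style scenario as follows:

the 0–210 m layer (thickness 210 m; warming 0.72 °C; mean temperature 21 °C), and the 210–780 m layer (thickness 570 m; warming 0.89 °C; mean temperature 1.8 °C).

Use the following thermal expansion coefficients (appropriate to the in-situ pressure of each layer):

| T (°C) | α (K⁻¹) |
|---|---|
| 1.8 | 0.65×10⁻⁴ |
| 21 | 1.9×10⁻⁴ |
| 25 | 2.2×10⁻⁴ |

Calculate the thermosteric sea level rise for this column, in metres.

Layer 1 at 21 °C → α = 1.9×10⁻⁴ K⁻¹
Layer 2 at 1.8 °C → α = 0.65×10⁻⁴ K⁻¹
0–210 m: 0.72 × 1.9×10⁻⁴ × 210 = 0.028728 m
210–780 m: 0.89 × 0.65×10⁻⁴ × 570 = 0.0329745 m
Δh = 0.028728 + 0.0329745 = 0.0617025 m ≈ 0.0617 m

Δh ≈ 0.0617 m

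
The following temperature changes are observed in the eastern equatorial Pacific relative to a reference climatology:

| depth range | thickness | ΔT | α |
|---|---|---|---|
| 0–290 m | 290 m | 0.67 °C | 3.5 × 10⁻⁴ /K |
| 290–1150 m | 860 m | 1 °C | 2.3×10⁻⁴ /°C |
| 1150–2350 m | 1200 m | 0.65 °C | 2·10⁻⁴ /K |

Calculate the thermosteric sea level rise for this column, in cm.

0–290 m: 290 × 0.67 × 3.5×10⁻⁴ = 0.068005 m
Layer 2: 2.3×10⁻⁴ × 1 × 860 = 0.19780 m
1200 × 2×10⁻⁴ × 0.65 = 0.15600 m
Δh = 0.068005 + 0.19780 + 0.15600 = 0.421805 m

42 cm of thermosteric rise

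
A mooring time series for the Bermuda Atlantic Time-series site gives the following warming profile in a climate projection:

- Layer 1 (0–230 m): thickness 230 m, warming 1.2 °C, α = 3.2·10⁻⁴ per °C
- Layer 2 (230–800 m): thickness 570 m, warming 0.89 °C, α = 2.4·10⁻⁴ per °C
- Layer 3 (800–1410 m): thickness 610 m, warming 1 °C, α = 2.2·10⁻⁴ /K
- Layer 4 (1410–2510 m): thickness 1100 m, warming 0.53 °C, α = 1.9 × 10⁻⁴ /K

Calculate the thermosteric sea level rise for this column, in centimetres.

0–230 m: 3.2×10⁻⁴ × 1.2 × 230 = 0.08832 m
570 × 0.89 × 2.4×10⁻⁴ = 0.121752 m
2.2×10⁻⁴ × 610 × 1 = 0.13420 m
1100 × 1.9×10⁻⁴ × 0.53 = 0.11077 m
Δh = 0.08832 + 0.121752 + 0.13420 + 0.11077 = 0.455042 m

Δh ≈ 46 cm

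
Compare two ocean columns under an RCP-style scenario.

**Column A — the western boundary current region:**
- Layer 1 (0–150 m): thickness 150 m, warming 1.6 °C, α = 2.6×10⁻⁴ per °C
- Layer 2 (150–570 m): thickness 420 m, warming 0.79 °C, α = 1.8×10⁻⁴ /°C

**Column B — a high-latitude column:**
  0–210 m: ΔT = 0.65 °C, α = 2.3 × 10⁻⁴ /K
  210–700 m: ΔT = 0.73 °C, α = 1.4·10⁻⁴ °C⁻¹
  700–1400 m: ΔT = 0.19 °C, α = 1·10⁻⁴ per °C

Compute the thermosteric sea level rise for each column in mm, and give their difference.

A: 120 mm; B: 95 mm; difference 27 mm

A Layer 1: 1.6 × 150 × 2.6×10⁻⁴ = 0.06240 m
A Layer 2: 1.8×10⁻⁴ × 0.79 × 420 = 0.059724 m
A total: 0.122124 m
B 210 × 2.3×10⁻⁴ × 0.65 = 0.031395 m
B Layer 2: 1.4×10⁻⁴ × 0.73 × 490 = 0.050078 m
B 0.19 × 700 × 1×10⁻⁴ = 0.01330 m
B total: 0.094773 m
Difference: 0.122124 − 0.094773 = 0.027351 m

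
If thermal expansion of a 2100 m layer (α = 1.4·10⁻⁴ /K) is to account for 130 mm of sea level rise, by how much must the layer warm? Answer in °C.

ΔT = Δh/(αH) = 0.13 / (1.4×10⁻⁴ × 2100) ≈ 0.4422 °C

ΔT ≈ 0.442 °C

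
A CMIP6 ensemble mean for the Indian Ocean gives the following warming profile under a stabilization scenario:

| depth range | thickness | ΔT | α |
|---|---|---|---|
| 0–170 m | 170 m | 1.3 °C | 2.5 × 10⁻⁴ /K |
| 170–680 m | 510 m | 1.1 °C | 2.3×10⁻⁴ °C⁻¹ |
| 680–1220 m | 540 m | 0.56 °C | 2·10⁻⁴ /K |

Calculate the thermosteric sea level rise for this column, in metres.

0–170 m: 2.5×10⁻⁴ × 170 × 1.3 = 0.05525 m
Layer 2: 2.3×10⁻⁴ × 510 × 1.1 = 0.12903 m
Layer 3: 540 × 0.56 × 2×10⁻⁴ = 0.06048 m
Δh = 0.05525 + 0.12903 + 0.06048 = 0.24476 m

0.245 m of thermosteric rise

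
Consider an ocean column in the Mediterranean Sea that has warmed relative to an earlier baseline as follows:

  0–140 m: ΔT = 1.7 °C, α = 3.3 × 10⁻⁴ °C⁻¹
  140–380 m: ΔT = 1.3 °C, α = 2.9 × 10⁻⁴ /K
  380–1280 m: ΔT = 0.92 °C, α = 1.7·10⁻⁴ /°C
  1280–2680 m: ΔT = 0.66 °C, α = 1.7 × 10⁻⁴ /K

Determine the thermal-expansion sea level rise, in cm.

Δh ≈ 47 cm

140 × 1.7 × 3.3×10⁻⁴ = 0.07854 m
140–380 m: 2.9×10⁻⁴ × 1.3 × 240 = 0.09048 m
380–1280 m: 0.92 × 900 × 1.7×10⁻⁴ = 0.14076 m
1280–2680 m: 0.66 × 1.7×10⁻⁴ × 1400 = 0.15708 m
Δh = 0.07854 + 0.09048 + 0.14076 + 0.15708 = 0.46686 m ≈ 47 cm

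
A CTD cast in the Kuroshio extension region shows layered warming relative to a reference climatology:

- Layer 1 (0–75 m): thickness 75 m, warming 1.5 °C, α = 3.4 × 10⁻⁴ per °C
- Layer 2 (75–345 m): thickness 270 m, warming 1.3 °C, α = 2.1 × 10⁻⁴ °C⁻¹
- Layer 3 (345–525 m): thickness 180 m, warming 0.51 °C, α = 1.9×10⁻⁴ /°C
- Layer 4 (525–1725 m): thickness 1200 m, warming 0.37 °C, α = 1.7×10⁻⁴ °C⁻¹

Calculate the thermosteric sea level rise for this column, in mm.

Δh ≈ 205 mm

75 × 1.5 × 3.4×10⁻⁴ = 0.03825 m
270 × 1.3 × 2.1×10⁻⁴ = 0.07371 m
1.9×10⁻⁴ × 180 × 0.51 = 0.017442 m
0.37 × 1.7×10⁻⁴ × 1200 = 0.07548 m
Δh = 0.03825 + 0.07371 + 0.017442 + 0.07548 = 0.204882 m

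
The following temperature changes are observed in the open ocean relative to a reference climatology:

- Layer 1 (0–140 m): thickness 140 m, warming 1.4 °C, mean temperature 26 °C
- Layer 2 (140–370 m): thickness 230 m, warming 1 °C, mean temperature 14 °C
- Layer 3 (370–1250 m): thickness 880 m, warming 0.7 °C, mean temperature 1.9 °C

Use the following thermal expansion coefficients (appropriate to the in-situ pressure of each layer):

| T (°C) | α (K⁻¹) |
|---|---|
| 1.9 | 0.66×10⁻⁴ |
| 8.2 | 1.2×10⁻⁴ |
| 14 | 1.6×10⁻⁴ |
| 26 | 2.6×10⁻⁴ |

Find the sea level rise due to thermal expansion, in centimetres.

12.8 cm of thermosteric rise

Layer 1 at 26 °C → α = 2.6×10⁻⁴ K⁻¹
Layer 2 at 14 °C → α = 1.6×10⁻⁴ K⁻¹
Layer 3 at 1.9 °C → α = 0.66×10⁻⁴ K⁻¹
1.4 × 2.6×10⁻⁴ × 140 = 0.05096 m
1.6×10⁻⁴ × 230 × 1 = 0.03680 m
370–1250 m: 0.66×10⁻⁴ × 0.7 × 880 = 0.040656 m
Δh = 0.05096 + 0.03680 + 0.040656 = 0.128416 m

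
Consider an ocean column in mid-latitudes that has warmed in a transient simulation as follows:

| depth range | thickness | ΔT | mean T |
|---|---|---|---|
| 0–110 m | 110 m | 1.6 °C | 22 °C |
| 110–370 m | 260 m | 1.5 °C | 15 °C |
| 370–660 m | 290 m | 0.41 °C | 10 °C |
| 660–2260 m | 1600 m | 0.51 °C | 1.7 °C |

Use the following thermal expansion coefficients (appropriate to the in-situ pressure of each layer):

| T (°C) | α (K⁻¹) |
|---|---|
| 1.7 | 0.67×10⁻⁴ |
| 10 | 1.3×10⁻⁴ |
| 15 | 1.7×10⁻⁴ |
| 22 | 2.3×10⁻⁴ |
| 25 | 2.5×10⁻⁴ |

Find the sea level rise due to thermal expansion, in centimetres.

18 cm

Layer 1 at 22 °C → α = 2.3×10⁻⁴ K⁻¹
Layer 2 at 15 °C → α = 1.7×10⁻⁴ K⁻¹
Layer 3 at 10 °C → α = 1.3×10⁻⁴ K⁻¹
Layer 4 at 1.7 °C → α = 0.67×10⁻⁴ K⁻¹
0–110 m: 110 × 2.3×10⁻⁴ × 1.6 = 0.04048 m
Layer 2: 1.7×10⁻⁴ × 260 × 1.5 = 0.06630 m
370–660 m: 1.3×10⁻⁴ × 0.41 × 290 = 0.015457 m
0.51 × 1600 × 0.67×10⁻⁴ = 0.054672 m
Δh = 0.04048 + 0.06630 + 0.015457 + 0.054672 = 0.176909 m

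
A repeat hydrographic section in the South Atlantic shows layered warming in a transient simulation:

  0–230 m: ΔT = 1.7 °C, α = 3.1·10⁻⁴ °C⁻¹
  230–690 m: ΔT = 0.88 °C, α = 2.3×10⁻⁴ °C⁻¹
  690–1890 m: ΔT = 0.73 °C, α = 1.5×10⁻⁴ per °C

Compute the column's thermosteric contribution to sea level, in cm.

Layer 1: 1.7 × 3.1×10⁻⁴ × 230 = 0.12121 m
2.3×10⁻⁴ × 0.88 × 460 = 0.093104 m
1.5×10⁻⁴ × 0.73 × 1200 = 0.13140 m
Δh = 0.12121 + 0.093104 + 0.13140 = 0.345714 m

Δh ≈ 34.6 cm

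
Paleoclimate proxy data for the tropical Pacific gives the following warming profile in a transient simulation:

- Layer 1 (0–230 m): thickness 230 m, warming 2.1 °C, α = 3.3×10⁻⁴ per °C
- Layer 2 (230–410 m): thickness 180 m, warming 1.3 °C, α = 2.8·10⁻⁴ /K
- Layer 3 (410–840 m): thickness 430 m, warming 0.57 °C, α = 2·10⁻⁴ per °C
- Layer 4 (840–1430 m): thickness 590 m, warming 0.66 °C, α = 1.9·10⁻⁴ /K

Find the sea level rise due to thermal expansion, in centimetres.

35 cm

Layer 1: 3.3×10⁻⁴ × 230 × 2.1 = 0.15939 m
Layer 2: 2.8×10⁻⁴ × 180 × 1.3 = 0.06552 m
Layer 3: 430 × 2×10⁻⁴ × 0.57 = 0.04902 m
840–1430 m: 590 × 1.9×10⁻⁴ × 0.66 = 0.073986 m
Δh = 0.15939 + 0.06552 + 0.04902 + 0.073986 = 0.347916 m ≈ 35 cm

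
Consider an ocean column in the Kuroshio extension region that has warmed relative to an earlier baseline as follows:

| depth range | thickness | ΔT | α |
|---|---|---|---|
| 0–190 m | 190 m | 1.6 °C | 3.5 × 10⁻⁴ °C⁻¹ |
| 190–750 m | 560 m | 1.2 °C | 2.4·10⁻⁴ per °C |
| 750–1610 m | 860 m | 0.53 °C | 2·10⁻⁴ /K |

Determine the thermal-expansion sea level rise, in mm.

Layer 1: 1.6 × 3.5×10⁻⁴ × 190 = 0.10640 m
Layer 2: 1.2 × 2.4×10⁻⁴ × 560 = 0.16128 m
Layer 3: 2×10⁻⁴ × 860 × 0.53 = 0.09116 m
Δh = 0.10640 + 0.16128 + 0.09116 = 0.35884 m

Δh = 360 mm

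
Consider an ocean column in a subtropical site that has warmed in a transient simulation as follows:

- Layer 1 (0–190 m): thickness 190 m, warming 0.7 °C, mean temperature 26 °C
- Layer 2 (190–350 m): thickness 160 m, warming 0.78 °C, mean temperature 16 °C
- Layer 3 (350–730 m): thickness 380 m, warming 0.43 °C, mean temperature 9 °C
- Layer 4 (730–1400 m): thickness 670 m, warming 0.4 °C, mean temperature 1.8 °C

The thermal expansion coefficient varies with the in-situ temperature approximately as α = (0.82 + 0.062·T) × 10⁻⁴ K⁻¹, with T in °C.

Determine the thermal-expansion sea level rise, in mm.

Δh ≈ 100 mm

Layer 1: α = (0.82 + 0.062×26)×10⁻⁴ = 2.432×10⁻⁴ K⁻¹
Layer 2: α = (0.82 + 0.062×16)×10⁻⁴ = 1.812×10⁻⁴ K⁻¹
Layer 3: α = (0.82 + 0.062×9)×10⁻⁴ = 1.378×10⁻⁴ K⁻¹
Layer 4: α = (0.82 + 0.062×1.8)×10⁻⁴ = 0.9316×10⁻⁴ K⁻¹
Layer 1: 2.432×10⁻⁴ × 0.7 × 190 = 0.0323456 m
190–350 m: 1.812×10⁻⁴ × 0.78 × 160 = 0.02261376 m
380 × 1.378×10⁻⁴ × 0.43 = 0.02251652 m
Layer 4: 670 × 0.9316×10⁻⁴ × 0.4 = 0.02496688 m
Δh = 0.0323456 + 0.02261376 + 0.02251652 + 0.02496688 = 0.10244276 m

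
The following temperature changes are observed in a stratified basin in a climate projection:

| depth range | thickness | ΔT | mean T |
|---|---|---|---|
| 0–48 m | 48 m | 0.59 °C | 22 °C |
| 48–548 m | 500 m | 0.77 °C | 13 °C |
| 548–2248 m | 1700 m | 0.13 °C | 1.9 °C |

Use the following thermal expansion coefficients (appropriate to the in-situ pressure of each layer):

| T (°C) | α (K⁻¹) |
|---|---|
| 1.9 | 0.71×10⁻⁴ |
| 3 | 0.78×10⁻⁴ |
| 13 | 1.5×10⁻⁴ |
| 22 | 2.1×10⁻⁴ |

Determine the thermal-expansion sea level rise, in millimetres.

about 79 mm

Layer 1 at 22 °C → α = 2.1×10⁻⁴ K⁻¹
Layer 2 at 13 °C → α = 1.5×10⁻⁴ K⁻¹
Layer 3 at 1.9 °C → α = 0.71×10⁻⁴ K⁻¹
0–48 m: 48 × 2.1×10⁻⁴ × 0.59 = 0.0059472 m
48–548 m: 1.5×10⁻⁴ × 0.77 × 500 = 0.05775 m
548–2248 m: 0.71×10⁻⁴ × 0.13 × 1700 = 0.015691 m
Δh = 0.0059472 + 0.05775 + 0.015691 = 0.0793882 m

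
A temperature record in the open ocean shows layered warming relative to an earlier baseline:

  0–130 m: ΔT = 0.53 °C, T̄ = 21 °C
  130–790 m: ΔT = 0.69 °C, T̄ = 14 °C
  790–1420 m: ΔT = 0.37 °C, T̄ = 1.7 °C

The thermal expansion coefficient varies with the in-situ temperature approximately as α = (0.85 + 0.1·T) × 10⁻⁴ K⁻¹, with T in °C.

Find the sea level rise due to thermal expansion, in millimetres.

Layer 1: α = (0.85 + 0.1×21)×10⁻⁴ = 2.95×10⁻⁴ K⁻¹
Layer 2: α = (0.85 + 0.1×14)×10⁻⁴ = 2.25×10⁻⁴ K⁻¹
Layer 3: α = (0.85 + 0.1×1.7)×10⁻⁴ = 1.02×10⁻⁴ K⁻¹
Layer 1: 130 × 0.53 × 2.95×10⁻⁴ = 0.0203255 m
2.25×10⁻⁴ × 660 × 0.69 = 0.102465 m
790–1420 m: 1.02×10⁻⁴ × 630 × 0.37 = 0.0237762 m
Δh = 0.0203255 + 0.102465 + 0.0237762 = 0.1465667 m

150 mm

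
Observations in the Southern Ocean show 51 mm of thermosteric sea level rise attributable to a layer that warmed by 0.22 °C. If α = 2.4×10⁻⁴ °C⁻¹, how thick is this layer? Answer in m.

H = Δh/(αΔT) = 0.051 / (2.4×10⁻⁴ × 0.22) ≈ 965.9 m

H ≈ 966 m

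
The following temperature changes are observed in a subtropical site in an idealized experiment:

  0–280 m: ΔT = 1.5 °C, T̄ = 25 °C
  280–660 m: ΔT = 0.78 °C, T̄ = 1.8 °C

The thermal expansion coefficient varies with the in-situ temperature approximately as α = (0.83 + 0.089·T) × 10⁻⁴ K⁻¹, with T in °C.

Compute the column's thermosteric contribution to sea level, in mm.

Δh = 160 mm

Layer 1: α = (0.83 + 0.089×25)×10⁻⁴ = 3.055×10⁻⁴ K⁻¹
Layer 2: α = (0.83 + 0.089×1.8)×10⁻⁴ = 0.9902×10⁻⁴ K⁻¹
3.055×10⁻⁴ × 280 × 1.5 = 0.12831 m
Layer 2: 380 × 0.78 × 0.9902×10⁻⁴ = 0.029349528 m
Δh = 0.12831 + 0.029349528 = 0.157659528 m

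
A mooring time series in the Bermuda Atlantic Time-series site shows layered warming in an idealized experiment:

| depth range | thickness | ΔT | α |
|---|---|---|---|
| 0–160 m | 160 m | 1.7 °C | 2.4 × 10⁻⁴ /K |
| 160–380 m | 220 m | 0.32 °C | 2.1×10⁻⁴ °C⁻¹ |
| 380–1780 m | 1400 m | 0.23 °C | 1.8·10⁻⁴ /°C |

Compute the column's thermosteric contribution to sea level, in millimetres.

Layer 1: 1.7 × 2.4×10⁻⁴ × 160 = 0.06528 m
220 × 2.1×10⁻⁴ × 0.32 = 0.014784 m
1400 × 0.23 × 1.8×10⁻⁴ = 0.05796 m
Δh = 0.06528 + 0.014784 + 0.05796 = 0.138024 m ≈ 138 mm

about 138 mm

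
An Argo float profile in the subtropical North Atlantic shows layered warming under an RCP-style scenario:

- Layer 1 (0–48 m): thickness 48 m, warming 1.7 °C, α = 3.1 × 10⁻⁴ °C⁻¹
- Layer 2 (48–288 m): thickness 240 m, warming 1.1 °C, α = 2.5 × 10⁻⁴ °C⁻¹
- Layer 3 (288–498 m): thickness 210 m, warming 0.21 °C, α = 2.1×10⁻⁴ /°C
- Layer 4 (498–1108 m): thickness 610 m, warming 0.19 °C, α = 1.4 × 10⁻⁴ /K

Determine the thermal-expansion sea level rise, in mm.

0–48 m: 3.1×10⁻⁴ × 48 × 1.7 = 0.025296 m
48–288 m: 1.1 × 240 × 2.5×10⁻⁴ = 0.06600 m
210 × 0.21 × 2.1×10⁻⁴ = 0.009261 m
0.19 × 1.4×10⁻⁴ × 610 = 0.016226 m
Δh = 0.025296 + 0.06600 + 0.009261 + 0.016226 = 0.116783 m

Δh = 120 mm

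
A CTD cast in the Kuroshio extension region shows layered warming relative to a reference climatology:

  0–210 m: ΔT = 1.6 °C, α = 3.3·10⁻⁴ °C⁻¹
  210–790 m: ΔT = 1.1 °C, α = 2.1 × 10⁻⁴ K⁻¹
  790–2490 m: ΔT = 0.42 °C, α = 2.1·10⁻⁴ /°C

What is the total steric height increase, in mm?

0–210 m: 1.6 × 210 × 3.3×10⁻⁴ = 0.11088 m
210–790 m: 580 × 2.1×10⁻⁴ × 1.1 = 0.13398 m
790–2490 m: 1700 × 2.1×10⁻⁴ × 0.42 = 0.14994 m
Δh = 0.11088 + 0.13398 + 0.14994 = 0.39480 m ≈ 395 mm

about 395 mm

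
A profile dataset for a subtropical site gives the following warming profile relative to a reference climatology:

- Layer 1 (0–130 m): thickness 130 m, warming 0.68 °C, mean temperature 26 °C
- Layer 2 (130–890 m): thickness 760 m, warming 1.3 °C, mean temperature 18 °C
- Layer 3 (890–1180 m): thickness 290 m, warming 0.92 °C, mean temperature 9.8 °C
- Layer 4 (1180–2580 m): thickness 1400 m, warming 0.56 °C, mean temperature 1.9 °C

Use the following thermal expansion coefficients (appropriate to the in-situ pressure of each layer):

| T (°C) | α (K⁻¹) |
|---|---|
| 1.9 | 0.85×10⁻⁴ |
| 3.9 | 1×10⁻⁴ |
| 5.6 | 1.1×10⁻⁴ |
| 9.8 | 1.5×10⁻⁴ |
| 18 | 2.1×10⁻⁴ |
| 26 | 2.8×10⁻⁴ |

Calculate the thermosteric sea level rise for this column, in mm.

339 mm

Layer 1 at 26 °C → α = 2.8×10⁻⁴ K⁻¹
Layer 2 at 18 °C → α = 2.1×10⁻⁴ K⁻¹
Layer 3 at 9.8 °C → α = 1.5×10⁻⁴ K⁻¹
Layer 4 at 1.9 °C → α = 0.85×10⁻⁴ K⁻¹
Layer 1: 0.68 × 2.8×10⁻⁴ × 130 = 0.024752 m
1.3 × 760 × 2.1×10⁻⁴ = 0.20748 m
890–1180 m: 0.92 × 290 × 1.5×10⁻⁴ = 0.04002 m
1400 × 0.85×10⁻⁴ × 0.56 = 0.06664 m
Δh = 0.024752 + 0.20748 + 0.04002 + 0.06664 = 0.338892 m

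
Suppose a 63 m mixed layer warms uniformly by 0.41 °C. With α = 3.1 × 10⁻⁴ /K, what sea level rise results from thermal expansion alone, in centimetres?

0.80 cm

Δh = αΔT·H = 3.1×10⁻⁴ × 0.41 × 63 = 0.0080073 m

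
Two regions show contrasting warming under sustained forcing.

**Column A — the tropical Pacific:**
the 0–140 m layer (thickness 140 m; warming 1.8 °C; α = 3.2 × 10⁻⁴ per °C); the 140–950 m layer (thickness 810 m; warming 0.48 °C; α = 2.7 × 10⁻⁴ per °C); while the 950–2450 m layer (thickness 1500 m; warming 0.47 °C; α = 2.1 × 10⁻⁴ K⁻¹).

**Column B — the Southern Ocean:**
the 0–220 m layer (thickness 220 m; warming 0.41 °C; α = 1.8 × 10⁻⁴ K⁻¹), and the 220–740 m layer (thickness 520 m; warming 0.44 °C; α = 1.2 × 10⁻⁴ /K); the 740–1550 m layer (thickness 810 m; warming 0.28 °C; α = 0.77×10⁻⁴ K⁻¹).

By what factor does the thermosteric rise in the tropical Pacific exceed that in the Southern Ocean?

A 1.8 × 140 × 3.2×10⁻⁴ = 0.08064 m
A 810 × 2.7×10⁻⁴ × 0.48 = 0.104976 m
A 950–2450 m: 0.47 × 2.1×10⁻⁴ × 1500 = 0.14805 m
A total: 0.333666 m
B 0–220 m: 220 × 0.41 × 1.8×10⁻⁴ = 0.016236 m
B 220–740 m: 1.2×10⁻⁴ × 0.44 × 520 = 0.027456 m
B Layer 3: 0.28 × 810 × 0.77×10⁻⁴ = 0.0174636 m
B total: 0.0611556 m
Ratio: 0.333666 / 0.0611556 ≈ 5.456

≈ 5.46×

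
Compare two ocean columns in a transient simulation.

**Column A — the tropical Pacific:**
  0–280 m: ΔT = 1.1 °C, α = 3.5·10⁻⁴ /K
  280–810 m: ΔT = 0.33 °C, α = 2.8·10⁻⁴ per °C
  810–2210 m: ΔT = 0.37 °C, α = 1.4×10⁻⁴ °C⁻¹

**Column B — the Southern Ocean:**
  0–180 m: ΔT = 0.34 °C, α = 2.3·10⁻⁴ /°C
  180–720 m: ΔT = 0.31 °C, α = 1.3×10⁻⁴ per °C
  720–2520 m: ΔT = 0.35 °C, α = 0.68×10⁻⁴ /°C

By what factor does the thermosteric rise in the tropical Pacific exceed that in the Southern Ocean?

A Layer 1: 280 × 3.5×10⁻⁴ × 1.1 = 0.10780 m
A 280–810 m: 2.8×10⁻⁴ × 530 × 0.33 = 0.048972 m
A Layer 3: 1400 × 1.4×10⁻⁴ × 0.37 = 0.07252 m
A total: 0.229292 m
B 0–180 m: 0.34 × 180 × 2.3×10⁻⁴ = 0.014076 m
B 180–720 m: 540 × 0.31 × 1.3×10⁻⁴ = 0.021762 m
B 720–2520 m: 0.35 × 0.68×10⁻⁴ × 1800 = 0.04284 m
B total: 0.078678 m
Ratio: 0.229292 / 0.078678 ≈ 2.914

a factor of 2.91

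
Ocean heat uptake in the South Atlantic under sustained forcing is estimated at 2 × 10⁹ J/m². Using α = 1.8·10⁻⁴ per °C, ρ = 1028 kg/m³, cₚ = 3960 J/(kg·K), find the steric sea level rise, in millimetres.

about 88 mm

Δh = αQ/(ρcₚ) = 1.8×10⁻⁴ × 2×10⁹ / (1028 × 3960) ≈ 0.088433 m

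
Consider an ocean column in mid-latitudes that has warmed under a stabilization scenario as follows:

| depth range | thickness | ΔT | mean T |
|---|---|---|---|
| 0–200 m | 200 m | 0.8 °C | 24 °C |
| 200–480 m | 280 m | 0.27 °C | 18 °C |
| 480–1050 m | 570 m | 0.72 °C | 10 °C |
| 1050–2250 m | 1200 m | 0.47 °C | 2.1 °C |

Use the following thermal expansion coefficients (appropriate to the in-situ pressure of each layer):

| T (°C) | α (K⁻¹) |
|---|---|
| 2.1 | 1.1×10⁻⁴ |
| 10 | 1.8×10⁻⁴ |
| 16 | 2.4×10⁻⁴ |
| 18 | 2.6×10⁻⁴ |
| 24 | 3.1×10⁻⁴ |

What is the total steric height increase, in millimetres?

Δh = 205 mm

Layer 1 at 24 °C → α = 3.1×10⁻⁴ K⁻¹
Layer 2 at 18 °C → α = 2.6×10⁻⁴ K⁻¹
Layer 3 at 10 °C → α = 1.8×10⁻⁴ K⁻¹
Layer 4 at 2.1 °C → α = 1.1×10⁻⁴ K⁻¹
0–200 m: 200 × 0.8 × 3.1×10⁻⁴ = 0.04960 m
200–480 m: 0.27 × 2.6×10⁻⁴ × 280 = 0.019656 m
480–1050 m: 0.72 × 570 × 1.8×10⁻⁴ = 0.073872 m
1200 × 1.1×10⁻⁴ × 0.47 = 0.06204 m
Δh = 0.04960 + 0.019656 + 0.073872 + 0.06204 = 0.205168 m ≈ 205 mm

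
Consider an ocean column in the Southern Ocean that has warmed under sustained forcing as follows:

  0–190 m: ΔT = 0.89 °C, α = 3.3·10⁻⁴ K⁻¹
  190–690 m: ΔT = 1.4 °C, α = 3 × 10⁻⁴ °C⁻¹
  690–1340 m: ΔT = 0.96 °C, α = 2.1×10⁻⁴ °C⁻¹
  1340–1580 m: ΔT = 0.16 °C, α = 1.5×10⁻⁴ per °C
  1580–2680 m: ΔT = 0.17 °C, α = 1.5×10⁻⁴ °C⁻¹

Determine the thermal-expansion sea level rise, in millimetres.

Layer 1: 190 × 3.3×10⁻⁴ × 0.89 = 0.055803 m
Layer 2: 500 × 3×10⁻⁴ × 1.4 = 0.21000 m
690–1340 m: 2.1×10⁻⁴ × 0.96 × 650 = 0.13104 m
240 × 1.5×10⁻⁴ × 0.16 = 0.00576 m
1100 × 1.5×10⁻⁴ × 0.17 = 0.02805 m
Δh = 0.055803 + 0.21000 + 0.13104 + 0.00576 + 0.02805 = 0.430653 m

430 mm of thermosteric rise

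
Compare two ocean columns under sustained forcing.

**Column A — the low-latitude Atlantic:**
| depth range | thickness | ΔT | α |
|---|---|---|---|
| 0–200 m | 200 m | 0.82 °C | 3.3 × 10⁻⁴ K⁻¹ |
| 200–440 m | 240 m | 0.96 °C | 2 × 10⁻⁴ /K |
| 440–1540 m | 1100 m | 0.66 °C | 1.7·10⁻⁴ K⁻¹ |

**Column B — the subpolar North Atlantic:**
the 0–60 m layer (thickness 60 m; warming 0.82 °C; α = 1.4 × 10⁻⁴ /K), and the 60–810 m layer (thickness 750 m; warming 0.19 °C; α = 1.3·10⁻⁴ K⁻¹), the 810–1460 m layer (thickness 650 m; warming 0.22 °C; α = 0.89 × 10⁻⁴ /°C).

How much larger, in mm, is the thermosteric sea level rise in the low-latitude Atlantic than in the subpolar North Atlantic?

190 mm larger

A Layer 1: 0.82 × 200 × 3.3×10⁻⁴ = 0.05412 m
A Layer 2: 240 × 2×10⁻⁴ × 0.96 = 0.04608 m
A Layer 3: 0.66 × 1.7×10⁻⁴ × 1100 = 0.12342 m
A total: 0.22362 m
B Layer 1: 60 × 1.4×10⁻⁴ × 0.82 = 0.006888 m
B Layer 2: 750 × 1.3×10⁻⁴ × 0.19 = 0.018525 m
B 810–1460 m: 0.22 × 0.89×10⁻⁴ × 650 = 0.012727 m
B total: 0.03814 m
Difference: 0.22362 − 0.03814 = 0.18548 m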